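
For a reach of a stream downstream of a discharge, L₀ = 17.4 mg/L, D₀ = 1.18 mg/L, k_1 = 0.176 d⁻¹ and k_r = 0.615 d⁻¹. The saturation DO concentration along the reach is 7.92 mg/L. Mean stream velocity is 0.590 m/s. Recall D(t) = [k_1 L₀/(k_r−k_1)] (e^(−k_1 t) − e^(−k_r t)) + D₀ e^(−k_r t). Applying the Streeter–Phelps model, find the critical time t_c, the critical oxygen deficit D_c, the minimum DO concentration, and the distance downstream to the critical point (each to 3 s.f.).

With k_r/k_1 = 3.494 and 1 − D₀(k_r−k_1)/(k_1 L₀) = 0.8308,
t_c = ln(3.494 × 0.8308) / (0.615 − 0.176) = ln(2.903) / 0.4390 = 1.066/0.4390 = 2.428 d.
D_c = (k_1/k_r) L₀ e^(−k_1 t_c) = (0.176/0.615) × 17.4 × e^(−0.176×2.428) = 0.2862 × 17.4 × 0.6523 = 3.248 mg/L.
Minimum DO = C_s − D_c = 7.92 − 3.248 = 4.672 mg/L.
x_c = v t_c = 0.590 m/s × 2.428 d × 86400 s/d = 123800 m ≈ 124 km.

t_c ≈ 2.43 d; D_c ≈ 3.25 mg/L; min DO ≈ 4.67 mg/L; x_c ≈ 124 km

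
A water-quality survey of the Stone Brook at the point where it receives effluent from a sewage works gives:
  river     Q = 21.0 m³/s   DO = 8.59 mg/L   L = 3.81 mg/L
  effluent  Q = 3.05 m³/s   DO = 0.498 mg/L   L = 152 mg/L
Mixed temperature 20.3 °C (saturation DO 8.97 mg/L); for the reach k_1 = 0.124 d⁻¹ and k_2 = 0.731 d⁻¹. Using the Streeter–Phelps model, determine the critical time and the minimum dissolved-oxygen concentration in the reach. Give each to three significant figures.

Mixed DO = (21.0×8.59 + 3.05×0.498)/(21.0+3.05) = 181.9/24.05 = 7.564 mg/L.
Mixed L₀ = (21.0×3.81 + 3.05×152)/(24.05) = 543.6/24.05 = 22.60 mg/L.
Initial deficit D₀ = C_s − DO₀ = 8.97 − 7.564 = 1.406 mg/L.
t_c = (1/0.6070) ln[(0.731/0.124)(1 − 1.406×0.6070/(0.124×22.60))] = 1.647 × ln(4.100) = 2.324 d.
D_c = (0.124/0.731) × 22.60 × e^(−0.124×2.324) = 0.1696 × 22.60 × 0.7496 = 2.874 mg/L.
Minimum DO = 8.97 − 2.874 = 6.096 mg/L.

t_c ≈ 2.32 d; minimum DO ≈ 6.10 mg/L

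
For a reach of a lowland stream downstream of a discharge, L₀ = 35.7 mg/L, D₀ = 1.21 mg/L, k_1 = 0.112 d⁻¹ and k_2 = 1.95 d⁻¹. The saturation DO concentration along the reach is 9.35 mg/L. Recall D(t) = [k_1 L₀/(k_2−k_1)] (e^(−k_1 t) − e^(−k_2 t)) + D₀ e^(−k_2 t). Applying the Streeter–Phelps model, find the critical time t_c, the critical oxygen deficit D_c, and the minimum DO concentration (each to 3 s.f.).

t_c ≈ 1.11 d; D_c ≈ 1.81 mg/L; min DO ≈ 7.54 mg/L

At the critical point dD/dt = 0, so k_1 L₀ e^(−k_1 t) = k_2 D. Substituting D(t) from the Streeter–Phelps equation and solving for t gives
t_c = ln[(k_2/k_1)(1 − D₀(k_2−k_1)/(k_1 L₀))] / (k_2−k_1).
Here k_2−k_1 = 1.838 d⁻¹ and 1 − D₀(k_2−k_1)/(k_1 L₀) = 1 − 1.21×1.838/(0.112×35.7) = 0.4438, so
t_c = ln(17.41 × 0.4438) / 1.838 = 2.045 / 1.838 = 1.112 d.
D_c = (k_1/k_2) L₀ e^(−k_1 t_c) = (0.112/1.95) × 35.7 × e^(−0.112×1.112) = 0.05744 × 35.7 × 0.8829 = 1.810 mg/L.
Minimum DO = C_s − D_c = 9.35 − 1.810 = 7.540 mg/L.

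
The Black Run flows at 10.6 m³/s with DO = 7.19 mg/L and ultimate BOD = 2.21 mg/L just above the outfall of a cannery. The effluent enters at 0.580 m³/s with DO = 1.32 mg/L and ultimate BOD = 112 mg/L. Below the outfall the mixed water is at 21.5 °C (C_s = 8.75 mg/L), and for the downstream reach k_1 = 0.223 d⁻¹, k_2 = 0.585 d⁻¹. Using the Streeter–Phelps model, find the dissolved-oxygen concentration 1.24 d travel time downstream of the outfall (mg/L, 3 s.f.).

Mixed DO = (10.6×7.19 + 0.580×1.32)/(10.6+0.580) = 76.98/11.18 = 6.885 mg/L.
Mixed L₀ = (10.6×2.21 + 0.580×112)/(11.18) = 88.39/11.18 = 7.906 mg/L.
Initial deficit D₀ = C_s − DO₀ = 8.75 − 6.885 = 1.865 mg/L.
D(1.24) = [0.223×7.906/(0.585−0.223)](e^(−0.223×1.24) − e^(−0.585×1.24)) + 1.865 e^(−0.585×1.24)
= 4.870 × (0.7584 − 0.4841) + 1.865 × 0.4841 = 2.238 mg/L.
DO = 8.75 − 2.238 = 6.512 mg/L.

DO ≈ 6.51 mg/L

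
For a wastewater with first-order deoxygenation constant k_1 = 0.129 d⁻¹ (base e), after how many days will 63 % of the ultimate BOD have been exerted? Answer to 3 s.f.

y/L₀ = 1 − e^(−k_1 t) = 0.63 ⇒ e^(−k_1 t) = 0.370
t = −ln(0.370) / 0.129 = 0.9943 / 0.129 = 7.707 d.

t ≈ 7.71 d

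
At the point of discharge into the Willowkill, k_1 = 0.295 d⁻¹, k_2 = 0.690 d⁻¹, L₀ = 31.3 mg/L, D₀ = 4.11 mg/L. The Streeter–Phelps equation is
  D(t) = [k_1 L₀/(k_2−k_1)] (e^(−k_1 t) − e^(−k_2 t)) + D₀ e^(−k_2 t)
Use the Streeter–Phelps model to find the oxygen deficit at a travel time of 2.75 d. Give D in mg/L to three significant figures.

k_1 L₀/(k_2−k_1) = 0.295×31.3/(0.690−0.295) = 9.233/0.3950 = 23.38 mg/L.
e^(−k_1 t) = e^(−0.295×2.750) = 0.4443; e^(−k_2 t) = e^(−0.690×2.750) = 0.1499.
D = 23.38 × (0.4443 − 0.1499) + 4.11 × 0.1499 = 6.881 + 0.6163 = 7.497 mg/L.

D ≈ 7.50 mg/L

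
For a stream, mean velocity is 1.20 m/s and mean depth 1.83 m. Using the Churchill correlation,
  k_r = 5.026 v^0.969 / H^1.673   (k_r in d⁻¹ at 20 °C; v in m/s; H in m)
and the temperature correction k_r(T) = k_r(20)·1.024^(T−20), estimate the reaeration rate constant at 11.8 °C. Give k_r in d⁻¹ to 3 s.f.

k_r ≈ 1.80 d⁻¹

k_r(20) = 5.026 × 1.20^0.969 / 1.83^1.673 = 5.026 × 1.193 / 2.748 = 2.182 d⁻¹.
k_r(11.8) = 2.182 × 1.024^(11.8−20) = 2.182 × 0.8233 = 1.796 d⁻¹.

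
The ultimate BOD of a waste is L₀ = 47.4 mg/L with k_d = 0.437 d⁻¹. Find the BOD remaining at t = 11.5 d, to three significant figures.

L ≈ 0.311 mg/L

L_t = L₀ e^(−k_d t) = 47.4 × e^(−0.437×11.5) = 47.4 × 0.006568 = 0.3113 mg/L.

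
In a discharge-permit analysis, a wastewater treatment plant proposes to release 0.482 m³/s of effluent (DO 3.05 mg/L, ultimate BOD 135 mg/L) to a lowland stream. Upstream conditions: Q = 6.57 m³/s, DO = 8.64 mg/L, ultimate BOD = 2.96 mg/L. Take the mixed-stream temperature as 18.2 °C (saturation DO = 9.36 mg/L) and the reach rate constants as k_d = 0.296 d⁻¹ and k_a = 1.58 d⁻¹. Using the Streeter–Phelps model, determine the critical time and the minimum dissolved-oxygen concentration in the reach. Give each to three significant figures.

t_c ≈ 0.908 d; minimum DO ≈ 7.64 mg/L

Mixed DO = (6.57×8.64 + 0.482×3.05)/(6.57+0.482) = 58.23/7.052 = 8.258 mg/L.
Mixed L₀ = (6.57×2.96 + 0.482×135)/(7.052) = 84.52/7.052 = 11.98 mg/L.
Initial deficit D₀ = C_s − DO₀ = 9.36 − 8.258 = 1.102 mg/L.
t_c = (1/1.284) ln[(1.58/0.296)(1 − 1.102×1.284/(0.296×11.98))] = 0.7788 × ln(3.209) = 0.9080 d.
D_c = (0.296/1.58) × 11.98 × e^(−0.296×0.9080) = 0.1873 × 11.98 × 0.7643 = 1.716 mg/L.
Minimum DO = 9.36 − 1.716 = 7.644 mg/L.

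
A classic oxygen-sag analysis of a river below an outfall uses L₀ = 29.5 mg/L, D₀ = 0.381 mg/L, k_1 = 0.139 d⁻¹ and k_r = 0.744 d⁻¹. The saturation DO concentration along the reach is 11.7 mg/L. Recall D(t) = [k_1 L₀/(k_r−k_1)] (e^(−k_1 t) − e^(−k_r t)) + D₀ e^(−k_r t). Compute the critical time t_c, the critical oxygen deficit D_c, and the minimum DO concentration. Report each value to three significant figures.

t_c ≈ 2.68 d; D_c ≈ 3.80 mg/L; min DO ≈ 7.90 mg/L

With k_r/k_1 = 5.353 and 1 − D₀(k_r−k_1)/(k_1 L₀) = 0.9438,
t_c = ln(5.353 × 0.9438) / (0.744 − 0.139) = ln(5.052) / 0.6050 = 1.620/0.6050 = 2.677 d.
L(t_c) = L₀ e^(−k_1 t_c) = 29.5 × 0.6893 = 20.33 mg/L, and at the critical point k_r D_c = k_1 L, so D_c = (0.139/0.744) × 20.33 = 3.799 mg/L.
Minimum DO = C_s − D_c = 11.7 − 3.799 = 7.901 mg/L.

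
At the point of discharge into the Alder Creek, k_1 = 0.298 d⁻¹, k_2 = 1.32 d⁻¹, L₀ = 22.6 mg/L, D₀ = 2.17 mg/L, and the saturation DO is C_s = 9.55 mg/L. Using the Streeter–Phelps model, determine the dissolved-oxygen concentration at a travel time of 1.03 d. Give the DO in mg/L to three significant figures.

DO ≈ 5.84 mg/L

k_1 L₀/(k_2−k_1) = 0.298×22.6/(1.32−0.298) = 6.735/1.022 = 6.590 mg/L.
e^(−k_1 t) = e^(−0.298×1.030) = 0.7357; e^(−k_2 t) = e^(−1.32×1.030) = 0.2568.
D = 6.590 × (0.7357 − 0.2568) + 2.17 × 0.2568 = 3.156 + 0.5572 = 3.713 mg/L.
DO = C_s − D = 9.55 − 3.713 = 5.837 mg/L.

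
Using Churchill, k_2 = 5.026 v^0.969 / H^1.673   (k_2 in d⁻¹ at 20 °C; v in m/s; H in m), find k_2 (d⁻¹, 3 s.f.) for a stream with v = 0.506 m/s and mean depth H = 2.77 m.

k_2 = 5.026 × 0.506^0.969 / 2.77^1.673 = 5.026 × 0.5168 / 5.499 = 0.4724 d⁻¹.

k_2 ≈ 0.472 d⁻¹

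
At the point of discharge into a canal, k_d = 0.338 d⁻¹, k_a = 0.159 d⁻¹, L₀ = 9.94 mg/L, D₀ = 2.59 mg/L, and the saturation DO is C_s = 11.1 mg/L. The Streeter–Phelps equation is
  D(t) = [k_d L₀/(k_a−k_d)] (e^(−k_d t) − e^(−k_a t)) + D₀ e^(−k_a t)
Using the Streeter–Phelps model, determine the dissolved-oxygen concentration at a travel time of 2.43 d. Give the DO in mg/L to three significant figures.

k_d L₀/(k_a−k_d) = 0.338×9.94/(0.159−0.338) = 3.360/-0.1790 = -18.77 mg/L.
e^(−k_d t) = e^(−0.338×2.430) = 0.4398; e^(−k_a t) = e^(−0.159×2.430) = 0.6795.
D = -18.77 × (0.4398 − 0.6795) + 2.59 × 0.6795 = 4.499 + 1.760 = 6.259 mg/L.
DO = C_s − D = 11.1 − 6.259 = 4.841 mg/L.

DO ≈ 4.84 mg/L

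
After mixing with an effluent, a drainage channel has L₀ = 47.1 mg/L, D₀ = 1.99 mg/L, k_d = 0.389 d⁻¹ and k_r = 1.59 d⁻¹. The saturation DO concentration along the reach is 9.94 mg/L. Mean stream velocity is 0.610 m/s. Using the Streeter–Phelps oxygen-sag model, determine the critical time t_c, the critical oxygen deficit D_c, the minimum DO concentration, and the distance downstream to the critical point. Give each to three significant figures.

t_c ≈ 1.06 d; D_c ≈ 7.64 mg/L; min DO ≈ 2.30 mg/L; x_c ≈ 55.7 km

With k_r/k_d = 4.087 and 1 − D₀(k_r−k_d)/(k_d L₀) = 0.8696,
t_c = ln(4.087 × 0.8696) / (1.59 − 0.389) = ln(3.554) / 1.201 = 1.268/1.201 = 1.056 d.
D_c = (k_d/k_r) L₀ e^(−k_d t_c) = (0.389/1.59) × 47.1 × e^(−0.389×1.056) = 0.2447 × 47.1 × 0.6632 = 7.642 mg/L.
Minimum DO = C_s − D_c = 9.94 − 7.642 = 2.298 mg/L.
x_c = v t_c = 0.610 m/s × 1.056 d × 86400 s/d = 55650 m ≈ 55.7 km.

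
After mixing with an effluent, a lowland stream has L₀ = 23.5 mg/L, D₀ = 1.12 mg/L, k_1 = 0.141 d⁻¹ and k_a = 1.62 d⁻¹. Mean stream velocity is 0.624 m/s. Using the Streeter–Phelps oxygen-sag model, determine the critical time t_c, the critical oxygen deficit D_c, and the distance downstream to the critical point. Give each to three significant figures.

t_c ≈ 1.18 d; D_c ≈ 1.73 mg/L; x_c ≈ 63.7 km

t_c = [1/(k_a−k_1)] ln[(k_a/k_1)(1 − D₀(k_a−k_1)/(k_1 L₀))]
= [1/(1.62−0.141)] ln[(1.62/0.141)(1 − 1.12×1.479/(0.141×23.5))]
= (1/1.479) ln[11.49 × 0.5001] = 0.6761 × ln(5.746) = 0.6761 × 1.748 = 1.182 d.
L(t_c) = L₀ e^(−k_1 t_c) = 23.5 × 0.8465 = 19.89 mg/L, and at the critical point k_a D_c = k_1 L, so D_c = (0.141/1.62) × 19.89 = 1.731 mg/L.
x_c = v t_c = 0.624 m/s × 1.182 d × 86400 s/d = 63740 m ≈ 63.7 km.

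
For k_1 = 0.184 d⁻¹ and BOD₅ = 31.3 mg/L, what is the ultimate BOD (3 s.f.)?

L₀ ≈ 52.0 mg/L

BOD₅ = L₀(1 − e^(−5k_1)) ⇒ L₀ = BOD₅ / (1 − e^(−5×0.184))
= 31.3 / (1 − 0.3985) = 31.3 / 0.6015 = 52.04 mg/L.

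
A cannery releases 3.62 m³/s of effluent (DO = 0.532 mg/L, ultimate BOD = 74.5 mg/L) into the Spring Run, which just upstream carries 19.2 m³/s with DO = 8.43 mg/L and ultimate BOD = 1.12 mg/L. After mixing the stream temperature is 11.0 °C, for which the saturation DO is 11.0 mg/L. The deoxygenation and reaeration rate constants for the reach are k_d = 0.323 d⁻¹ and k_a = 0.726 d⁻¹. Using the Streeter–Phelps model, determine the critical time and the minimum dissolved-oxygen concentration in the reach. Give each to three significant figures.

t_c ≈ 0.848 d; minimum DO ≈ 6.68 mg/L

Mixed DO = (19.2×8.43 + 3.62×0.532)/(19.2+3.62) = 163.8/22.82 = 7.177 mg/L.
Mixed L₀ = (19.2×1.12 + 3.62×74.5)/(22.82) = 291.2/22.82 = 12.76 mg/L.
Initial deficit D₀ = C_s − DO₀ = 11.0 − 7.177 = 3.823 mg/L.
t_c = (1/0.4030) ln[(0.726/0.323)(1 − 3.823×0.4030/(0.323×12.76))] = 2.481 × ln(1.408) = 0.8482 d.
D_c = (0.323/0.726) × 12.76 × e^(−0.323×0.8482) = 0.4449 × 12.76 × 0.7604 = 4.317 mg/L.
Minimum DO = 11.0 − 4.317 = 6.683 mg/L.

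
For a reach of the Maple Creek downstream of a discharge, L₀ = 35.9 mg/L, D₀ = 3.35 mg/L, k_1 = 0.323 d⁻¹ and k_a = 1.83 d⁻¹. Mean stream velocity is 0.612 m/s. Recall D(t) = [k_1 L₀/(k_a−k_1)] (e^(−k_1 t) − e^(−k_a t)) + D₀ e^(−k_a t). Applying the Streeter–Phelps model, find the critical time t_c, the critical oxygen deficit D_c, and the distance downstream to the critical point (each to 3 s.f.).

t_c ≈ 0.772 d; D_c ≈ 4.94 mg/L; x_c ≈ 40.8 km

With k_a/k_1 = 5.666 and 1 − D₀(k_a−k_1)/(k_1 L₀) = 0.5646,
t_c = ln(5.666 × 0.5646) / (1.83 − 0.323) = ln(3.199) / 1.507 = 1.163/1.507 = 0.7716 d.
L(t_c) = L₀ e^(−k_1 t_c) = 35.9 × 0.7794 = 27.98 mg/L, and at the critical point k_a D_c = k_1 L, so D_c = (0.323/1.83) × 27.98 = 4.939 mg/L.
x_c = v t_c = 0.612 m/s × 0.7716 d × 86400 s/d = 40800 m ≈ 40.8 km.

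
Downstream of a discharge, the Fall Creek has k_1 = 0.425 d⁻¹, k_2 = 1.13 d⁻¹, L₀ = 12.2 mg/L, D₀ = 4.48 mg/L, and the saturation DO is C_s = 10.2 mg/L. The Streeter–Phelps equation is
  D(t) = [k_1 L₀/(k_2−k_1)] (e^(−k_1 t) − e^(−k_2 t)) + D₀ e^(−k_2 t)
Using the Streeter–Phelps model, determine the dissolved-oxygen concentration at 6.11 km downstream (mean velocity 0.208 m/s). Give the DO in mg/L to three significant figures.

DO ≈ 5.79 mg/L

Travel time t = x/v = 6.11 km / (0.208 m/s) = 6110 m / 0.208 m/s = 29380 s = 0.3400 d.
k_1 L₀/(k_2−k_1) = 0.425×12.2/(1.13−0.425) = 5.185/0.7050 = 7.355 mg/L.
e^(−k_1 t) = e^(−0.425×0.3400) = 0.8655; e^(−k_2 t) = e^(−1.13×0.3400) = 0.6810.
D = 7.355 × (0.8655 − 0.6810) + 4.48 × 0.6810 = 1.357 + 3.051 = 4.407 mg/L.
DO = C_s − D = 10.2 − 4.407 = 5.793 mg/L.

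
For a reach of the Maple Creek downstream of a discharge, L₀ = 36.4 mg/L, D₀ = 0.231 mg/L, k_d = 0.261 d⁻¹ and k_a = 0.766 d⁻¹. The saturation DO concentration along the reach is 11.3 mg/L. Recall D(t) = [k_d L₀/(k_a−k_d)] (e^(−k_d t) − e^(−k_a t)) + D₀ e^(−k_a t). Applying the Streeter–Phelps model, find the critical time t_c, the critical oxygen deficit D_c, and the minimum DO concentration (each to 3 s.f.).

At the critical point dD/dt = 0, so k_d L₀ e^(−k_d t) = k_a D. Substituting D(t) from the Streeter–Phelps equation and solving for t gives
t_c = ln[(k_a/k_d)(1 − D₀(k_a−k_d)/(k_d L₀))] / (k_a−k_d).
Here k_a−k_d = 0.5050 d⁻¹ and 1 − D₀(k_a−k_d)/(k_d L₀) = 1 − 0.231×0.5050/(0.261×36.4) = 0.9877, so
t_c = ln(2.935 × 0.9877) / 0.5050 = 1.064 / 0.5050 = 2.108 d.
L(t_c) = L₀ e^(−k_d t_c) = 36.4 × 0.5769 = 21.00 mg/L, and at the critical point k_a D_c = k_d L, so D_c = (0.261/0.766) × 21.00 = 7.155 mg/L.
Minimum DO = C_s − D_c = 11.3 − 7.155 = 4.145 mg/L.

t_c ≈ 2.11 d; D_c ≈ 7.16 mg/L; min DO ≈ 4.14 mg/L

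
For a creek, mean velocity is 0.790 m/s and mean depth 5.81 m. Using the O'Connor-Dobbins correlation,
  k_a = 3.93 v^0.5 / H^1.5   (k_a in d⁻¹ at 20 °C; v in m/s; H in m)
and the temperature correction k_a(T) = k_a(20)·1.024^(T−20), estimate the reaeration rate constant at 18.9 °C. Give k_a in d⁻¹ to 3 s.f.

k_a ≈ 0.243 d⁻¹

k_a(20) = 3.93 × 0.790^0.5 / 5.81^1.5 = 3.93 × 0.8888 / 14.00 = 0.2494 d⁻¹.
k_a(18.9) = 0.2494 × 1.024^(18.9−20) = 0.2494 × 0.9742 = 0.2430 d⁻¹.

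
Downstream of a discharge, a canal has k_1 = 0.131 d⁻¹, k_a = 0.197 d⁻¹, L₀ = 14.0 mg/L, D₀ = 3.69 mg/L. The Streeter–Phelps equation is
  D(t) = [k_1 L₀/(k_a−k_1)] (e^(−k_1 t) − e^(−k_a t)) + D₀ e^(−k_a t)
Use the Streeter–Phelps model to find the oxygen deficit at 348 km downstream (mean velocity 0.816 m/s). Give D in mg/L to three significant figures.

D ≈ 5.44 mg/L

Travel time t = x/v = 348 km / (0.816 m/s) = 348000 m / 0.816 m/s = 426500 s = 4.936 d.
k_1 L₀/(k_a−k_1) = 0.131×14.0/(0.197−0.131) = 1.834/0.06600 = 27.79 mg/L.
e^(−k_1 t) = e^(−0.131×4.936) = 0.5238; e^(−k_a t) = e^(−0.197×4.936) = 0.3782.
D = 27.79 × (0.5238 − 0.3782) + 3.69 × 0.3782 = 4.047 + 1.395 = 5.442 mg/L.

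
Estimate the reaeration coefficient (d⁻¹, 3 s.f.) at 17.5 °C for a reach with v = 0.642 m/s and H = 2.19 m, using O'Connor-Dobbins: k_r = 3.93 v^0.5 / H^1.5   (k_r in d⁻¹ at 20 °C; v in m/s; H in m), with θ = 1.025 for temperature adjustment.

k_r(20) = 3.93 × 0.642^0.5 / 2.19^1.5 = 3.93 × 0.8012 / 3.241 = 0.9716 d⁻¹.
k_r(17.5) = 0.9716 × 1.025^(17.5−20) = 0.9716 × 0.9401 = 0.9134 d⁻¹.

k_r ≈ 0.913 d⁻¹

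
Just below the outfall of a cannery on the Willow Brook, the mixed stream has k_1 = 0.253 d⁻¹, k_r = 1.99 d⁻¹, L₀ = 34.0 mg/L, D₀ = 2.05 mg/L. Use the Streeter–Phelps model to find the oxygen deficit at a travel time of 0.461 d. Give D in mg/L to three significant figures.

D ≈ 3.25 mg/L

k_1 L₀/(k_r−k_1) = 0.253×34.0/(1.99−0.253) = 8.602/1.737 = 4.952 mg/L.
e^(−k_1 t) = e^(−0.253×0.4610) = 0.8899; e^(−k_r t) = e^(−1.99×0.4610) = 0.3996.
D = 4.952 × (0.8899 − 0.3996) + 2.05 × 0.3996 = 2.428 + 0.8191 = 3.247 mg/L.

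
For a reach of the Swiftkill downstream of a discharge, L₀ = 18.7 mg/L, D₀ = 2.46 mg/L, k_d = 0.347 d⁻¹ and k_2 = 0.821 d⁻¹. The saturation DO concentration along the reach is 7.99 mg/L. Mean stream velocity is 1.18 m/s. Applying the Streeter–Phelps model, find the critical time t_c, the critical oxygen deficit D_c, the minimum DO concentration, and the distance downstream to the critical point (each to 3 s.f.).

At the critical point dD/dt = 0, so k_d L₀ e^(−k_d t) = k_2 D. Substituting D(t) from the Streeter–Phelps equation and solving for t gives
t_c = ln[(k_2/k_d)(1 − D₀(k_2−k_d)/(k_d L₀))] / (k_2−k_d).
Here k_2−k_d = 0.4740 d⁻¹ and 1 − D₀(k_2−k_d)/(k_d L₀) = 1 − 2.46×0.4740/(0.347×18.7) = 0.8203, so
t_c = ln(2.366 × 0.8203) / 0.4740 = 0.6631 / 0.4740 = 1.399 d.
L(t_c) = L₀ e^(−k_d t_c) = 18.7 × 0.6154 = 11.51 mg/L, and at the critical point k_2 D_c = k_d L, so D_c = (0.347/0.821) × 11.51 = 4.864 mg/L.
Minimum DO = C_s − D_c = 7.99 − 4.864 = 3.126 mg/L.
x_c = v t_c = 1.18 m/s × 1.399 d × 86400 s/d = 142600 m ≈ 143 km.

t_c ≈ 1.40 d; D_c ≈ 4.86 mg/L; min DO ≈ 3.13 mg/L; x_c ≈ 143 km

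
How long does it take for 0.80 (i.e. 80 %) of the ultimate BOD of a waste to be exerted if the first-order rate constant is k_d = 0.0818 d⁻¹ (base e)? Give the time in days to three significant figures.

y/L₀ = 1 − e^(−k_d t) = 0.80 ⇒ e^(−k_d t) = 0.200
t = −ln(0.200) / 0.0818 = 1.609 / 0.0818 = 19.68 d.

t ≈ 19.7 d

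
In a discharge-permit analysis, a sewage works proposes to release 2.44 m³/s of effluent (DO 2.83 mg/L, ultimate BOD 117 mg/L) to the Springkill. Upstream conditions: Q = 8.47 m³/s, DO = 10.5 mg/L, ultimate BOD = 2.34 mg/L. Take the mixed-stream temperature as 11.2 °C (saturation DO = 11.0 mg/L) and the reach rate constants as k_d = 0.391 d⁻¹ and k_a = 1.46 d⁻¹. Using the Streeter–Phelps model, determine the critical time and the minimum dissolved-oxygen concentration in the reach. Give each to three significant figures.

t_c ≈ 1.00 d; minimum DO ≈ 5.94 mg/L

Mixed DO = (8.47×10.5 + 2.44×2.83)/(8.47+2.44) = 95.84/10.91 = 8.785 mg/L.
Mixed L₀ = (8.47×2.34 + 2.44×117)/(10.91) = 305.3/10.91 = 27.98 mg/L.
Initial deficit D₀ = C_s − DO₀ = 11.0 − 8.785 = 2.215 mg/L.
t_c = (1/1.069) ln[(1.46/0.391)(1 − 2.215×1.069/(0.391×27.98))] = 0.9355 × ln(2.926) = 1.004 d.
D_c = (0.391/1.46) × 27.98 × e^(−0.391×1.004) = 0.2678 × 27.98 × 0.6753 = 5.060 mg/L.
Minimum DO = 11.0 − 5.060 = 5.940 mg/L.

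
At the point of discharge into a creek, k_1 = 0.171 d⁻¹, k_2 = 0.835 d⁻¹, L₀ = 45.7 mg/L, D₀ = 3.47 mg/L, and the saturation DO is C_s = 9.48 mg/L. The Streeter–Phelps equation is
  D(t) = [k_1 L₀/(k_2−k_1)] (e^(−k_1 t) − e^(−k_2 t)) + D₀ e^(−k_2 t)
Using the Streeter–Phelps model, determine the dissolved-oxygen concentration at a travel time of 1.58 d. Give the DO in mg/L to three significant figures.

k_1 L₀/(k_2−k_1) = 0.171×45.7/(0.835−0.171) = 7.815/0.6640 = 11.77 mg/L.
e^(−k_1 t) = e^(−0.171×1.580) = 0.7632; e^(−k_2 t) = e^(−0.835×1.580) = 0.2673.
D = 11.77 × (0.7632 − 0.2673) + 3.47 × 0.2673 = 5.837 + 0.9276 = 6.764 mg/L.
DO = C_s − D = 9.48 − 6.764 = 2.716 mg/L.

DO ≈ 2.72 mg/L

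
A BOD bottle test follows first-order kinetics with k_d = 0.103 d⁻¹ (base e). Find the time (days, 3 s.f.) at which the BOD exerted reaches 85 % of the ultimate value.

t ≈ 18.4 d

y/L₀ = 1 − e^(−k_d t) = 0.85 ⇒ e^(−k_d t) = 0.150
t = −ln(0.150) / 0.103 = 1.897 / 0.103 = 18.42 d.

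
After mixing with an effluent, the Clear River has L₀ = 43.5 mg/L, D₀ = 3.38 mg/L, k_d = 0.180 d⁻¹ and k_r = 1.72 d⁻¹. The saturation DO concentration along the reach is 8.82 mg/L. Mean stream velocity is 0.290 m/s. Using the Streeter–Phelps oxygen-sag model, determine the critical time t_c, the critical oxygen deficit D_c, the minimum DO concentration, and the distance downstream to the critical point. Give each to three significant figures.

t_c ≈ 0.756 d; D_c ≈ 3.97 mg/L; min DO ≈ 4.85 mg/L; x_c ≈ 18.9 km

t_c = [1/(k_r−k_d)] ln[(k_r/k_d)(1 − D₀(k_r−k_d)/(k_d L₀))]
= [1/(1.72−0.180)] ln[(1.72/0.180)(1 − 3.38×1.540/(0.180×43.5))]
= (1/1.540) ln[9.556 × 0.3352] = 0.6494 × ln(3.203) = 0.6494 × 1.164 = 0.7560 d.
D_c = (k_d/k_r) L₀ e^(−k_d t_c) = (0.180/1.72) × 43.5 × e^(−0.180×0.7560) = 0.1047 × 43.5 × 0.8728 = 3.973 mg/L.
Minimum DO = C_s − D_c = 8.82 − 3.973 = 4.847 mg/L.
x_c = v t_c = 0.290 m/s × 0.7560 d × 86400 s/d = 18940 m ≈ 18.9 km.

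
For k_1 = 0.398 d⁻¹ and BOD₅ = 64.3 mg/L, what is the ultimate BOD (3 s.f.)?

BOD₅ = L₀(1 − e^(−5k_1)) ⇒ L₀ = BOD₅ / (1 − e^(−5×0.398))
= 64.3 / (1 − 0.1367) = 64.3 / 0.8633 = 74.48 mg/L.

L₀ ≈ 74.5 mg/L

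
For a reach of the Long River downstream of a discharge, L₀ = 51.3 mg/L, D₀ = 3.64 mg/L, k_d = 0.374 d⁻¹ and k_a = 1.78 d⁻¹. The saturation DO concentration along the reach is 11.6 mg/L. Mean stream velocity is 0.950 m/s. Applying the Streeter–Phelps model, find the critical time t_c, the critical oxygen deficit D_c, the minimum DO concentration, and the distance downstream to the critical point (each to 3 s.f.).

At the critical point dD/dt = 0, so k_d L₀ e^(−k_d t) = k_a D. Substituting D(t) from the Streeter–Phelps equation and solving for t gives
t_c = ln[(k_a/k_d)(1 − D₀(k_a−k_d)/(k_d L₀))] / (k_a−k_d).
Here k_a−k_d = 1.406 d⁻¹ and 1 − D₀(k_a−k_d)/(k_d L₀) = 1 − 3.64×1.406/(0.374×51.3) = 0.7333, so
t_c = ln(4.759 × 0.7333) / 1.406 = 1.250 / 1.406 = 0.8889 d.
L(t_c) = L₀ e^(−k_d t_c) = 51.3 × 0.7172 = 36.79 mg/L, and at the critical point k_a D_c = k_d L, so D_c = (0.374/1.78) × 36.79 = 7.730 mg/L.
Minimum DO = C_s − D_c = 11.6 − 7.730 = 3.870 mg/L.
x_c = v t_c = 0.950 m/s × 0.8889 d × 86400 s/d = 72960 m ≈ 73.0 km.

t_c ≈ 0.889 d; D_c ≈ 7.73 mg/L; min DO ≈ 3.87 mg/L; x_c ≈ 73.0 km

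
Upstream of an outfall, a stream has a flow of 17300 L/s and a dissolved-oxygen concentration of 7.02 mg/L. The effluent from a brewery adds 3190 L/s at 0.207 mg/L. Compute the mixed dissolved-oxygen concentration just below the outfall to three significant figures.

Flow-weighted mixing: C = (Q_r C_r + Q_w C_w)/(Q_r + Q_w)
= (17300×7.02 + 3190×0.207)/(17300 + 3190) = 122100/20490 = 5.959 mg/L.

5.96 mg/L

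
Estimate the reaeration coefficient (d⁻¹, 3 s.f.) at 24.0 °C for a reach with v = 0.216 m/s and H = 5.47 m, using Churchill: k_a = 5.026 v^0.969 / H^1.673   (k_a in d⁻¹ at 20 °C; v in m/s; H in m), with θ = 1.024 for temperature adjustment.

k_a(20) = 5.026 × 0.216^0.969 / 5.47^1.673 = 5.026 × 0.2265 / 17.17 = 0.06632 d⁻¹.
k_a(24.0) = 0.06632 × 1.024^(24.0−20) = 0.06632 × 1.100 = 0.07292 d⁻¹.

k_a ≈ 0.0729 d⁻¹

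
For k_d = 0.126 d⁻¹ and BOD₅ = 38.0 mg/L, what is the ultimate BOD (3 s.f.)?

BOD₅ = L₀(1 − e^(−5k_d)) ⇒ L₀ = BOD₅ / (1 − e^(−5×0.126))
= 38.0 / (1 − 0.5326) = 38.0 / 0.4674 = 81.30 mg/L.

L₀ ≈ 81.3 mg/L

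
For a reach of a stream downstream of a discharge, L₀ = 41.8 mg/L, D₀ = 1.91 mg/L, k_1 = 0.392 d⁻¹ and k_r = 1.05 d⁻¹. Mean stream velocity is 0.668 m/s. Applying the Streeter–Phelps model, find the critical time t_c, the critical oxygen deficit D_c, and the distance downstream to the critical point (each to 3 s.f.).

t_c ≈ 1.38 d; D_c ≈ 9.10 mg/L; x_c ≈ 79.4 km

With k_r/k_1 = 2.679 and 1 − D₀(k_r−k_1)/(k_1 L₀) = 0.9233,
t_c = ln(2.679 × 0.9233) / (1.05 − 0.392) = ln(2.473) / 0.6580 = 0.9055/0.6580 = 1.376 d.
L(t_c) = L₀ e^(−k_1 t_c) = 41.8 × 0.5831 = 24.37 mg/L, and at the critical point k_r D_c = k_1 L, so D_c = (0.392/1.05) × 24.37 = 9.099 mg/L.
x_c = v t_c = 0.668 m/s × 1.376 d × 86400 s/d = 79420 m ≈ 79.4 km.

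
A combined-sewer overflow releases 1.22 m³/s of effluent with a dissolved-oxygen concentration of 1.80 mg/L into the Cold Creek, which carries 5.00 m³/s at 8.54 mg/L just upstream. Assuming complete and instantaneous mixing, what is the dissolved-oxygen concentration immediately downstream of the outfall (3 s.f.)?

Flow-weighted mixing: C = (Q_r C_r + Q_w C_w)/(Q_r + Q_w)
= (5.00×8.54 + 1.22×1.80)/(5.00 + 1.22) = 44.90/6.220 = 7.218 mg/L.

7.22 mg/L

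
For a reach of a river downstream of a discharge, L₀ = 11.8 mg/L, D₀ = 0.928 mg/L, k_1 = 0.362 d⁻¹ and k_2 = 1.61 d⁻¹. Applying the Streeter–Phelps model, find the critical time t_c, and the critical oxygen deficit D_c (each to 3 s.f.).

At the critical point dD/dt = 0, so k_1 L₀ e^(−k_1 t) = k_2 D. Substituting D(t) from the Streeter–Phelps equation and solving for t gives
t_c = ln[(k_2/k_1)(1 − D₀(k_2−k_1)/(k_1 L₀))] / (k_2−k_1).
Here k_2−k_1 = 1.248 d⁻¹ and 1 − D₀(k_2−k_1)/(k_1 L₀) = 1 − 0.928×1.248/(0.362×11.8) = 0.7289, so
t_c = ln(4.448 × 0.7289) / 1.248 = 1.176 / 1.248 = 0.9424 d.
D_c = (k_1/k_2) L₀ e^(−k_1 t_c) = (0.362/1.61) × 11.8 × e^(−0.362×0.9424) = 0.2248 × 11.8 × 0.7110 = 1.886 mg/L.

t_c ≈ 0.942 d; D_c ≈ 1.89 mg/L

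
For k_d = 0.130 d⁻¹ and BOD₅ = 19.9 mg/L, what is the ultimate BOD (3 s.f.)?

BOD₅ = L₀(1 − e^(−5k_d)) ⇒ L₀ = BOD₅ / (1 − e^(−5×0.130))
= 19.9 / (1 − 0.5220) = 19.9 / 0.4780 = 41.64 mg/L.

L₀ ≈ 41.6 mg/L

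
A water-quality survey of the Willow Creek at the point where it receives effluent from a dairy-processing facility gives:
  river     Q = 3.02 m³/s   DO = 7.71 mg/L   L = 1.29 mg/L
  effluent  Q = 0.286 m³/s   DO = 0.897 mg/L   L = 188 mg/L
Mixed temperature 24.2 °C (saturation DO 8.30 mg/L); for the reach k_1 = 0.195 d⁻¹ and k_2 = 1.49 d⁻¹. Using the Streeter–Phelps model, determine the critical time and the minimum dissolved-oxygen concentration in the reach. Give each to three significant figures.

Mixed DO = (3.02×7.71 + 0.286×0.897)/(3.02+0.286) = 23.54/3.306 = 7.121 mg/L.
Mixed L₀ = (3.02×1.29 + 0.286×188)/(3.306) = 57.66/3.306 = 17.44 mg/L.
Initial deficit D₀ = C_s − DO₀ = 8.30 − 7.121 = 1.179 mg/L.
t_c = (1/1.295) ln[(1.49/0.195)(1 − 1.179×1.295/(0.195×17.44))] = 0.7722 × ln(4.210) = 1.110 d.
D_c = (0.195/1.49) × 17.44 × e^(−0.195×1.110) = 0.1309 × 17.44 × 0.8054 = 1.838 mg/L.
Minimum DO = 8.30 − 1.838 = 6.462 mg/L.

t_c ≈ 1.11 d; minimum DO ≈ 6.46 mg/L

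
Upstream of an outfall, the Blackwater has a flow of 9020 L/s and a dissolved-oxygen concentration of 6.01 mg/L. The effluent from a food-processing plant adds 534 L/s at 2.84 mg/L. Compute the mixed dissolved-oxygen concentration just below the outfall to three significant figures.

5.83 mg/L

Flow-weighted mixing: C = (Q_r C_r + Q_w C_w)/(Q_r + Q_w)
= (9020×6.01 + 534×2.84)/(9020 + 534) = 55730/9554 = 5.833 mg/L.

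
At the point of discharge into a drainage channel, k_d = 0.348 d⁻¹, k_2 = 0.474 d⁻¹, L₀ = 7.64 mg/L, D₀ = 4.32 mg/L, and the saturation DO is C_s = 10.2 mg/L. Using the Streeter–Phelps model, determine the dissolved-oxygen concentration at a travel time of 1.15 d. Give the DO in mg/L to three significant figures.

DO ≈ 5.79 mg/L

k_d L₀/(k_2−k_d) = 0.348×7.64/(0.474−0.348) = 2.659/0.1260 = 21.10 mg/L.
e^(−k_d t) = e^(−0.348×1.150) = 0.6702; e^(−k_2 t) = e^(−0.474×1.150) = 0.5798.
D = 21.10 × (0.6702 − 0.5798) + 4.32 × 0.5798 = 1.908 + 2.505 = 4.412 mg/L.
DO = C_s − D = 10.2 − 4.412 = 5.788 mg/L.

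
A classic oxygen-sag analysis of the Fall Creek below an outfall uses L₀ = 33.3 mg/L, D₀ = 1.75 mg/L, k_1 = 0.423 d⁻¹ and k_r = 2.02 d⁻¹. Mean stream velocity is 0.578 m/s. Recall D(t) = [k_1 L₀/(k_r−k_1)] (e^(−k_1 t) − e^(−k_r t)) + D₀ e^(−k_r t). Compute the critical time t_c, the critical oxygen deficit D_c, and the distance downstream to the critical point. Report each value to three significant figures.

t_c ≈ 0.841 d; D_c ≈ 4.89 mg/L; x_c ≈ 42.0 km

At the critical point dD/dt = 0, so k_1 L₀ e^(−k_1 t) = k_r D. Substituting D(t) from the Streeter–Phelps equation and solving for t gives
t_c = ln[(k_r/k_1)(1 − D₀(k_r−k_1)/(k_1 L₀))] / (k_r−k_1).
Here k_r−k_1 = 1.597 d⁻¹ and 1 − D₀(k_r−k_1)/(k_1 L₀) = 1 − 1.75×1.597/(0.423×33.3) = 0.8016, so
t_c = ln(4.775 × 0.8016) / 1.597 = 1.342 / 1.597 = 0.8405 d.
D_c = (k_1/k_r) L₀ e^(−k_1 t_c) = (0.423/2.02) × 33.3 × e^(−0.423×0.8405) = 0.2094 × 33.3 × 0.7008 = 4.887 mg/L.
x_c = v t_c = 0.578 m/s × 0.8405 d × 86400 s/d = 41980 m ≈ 42.0 km.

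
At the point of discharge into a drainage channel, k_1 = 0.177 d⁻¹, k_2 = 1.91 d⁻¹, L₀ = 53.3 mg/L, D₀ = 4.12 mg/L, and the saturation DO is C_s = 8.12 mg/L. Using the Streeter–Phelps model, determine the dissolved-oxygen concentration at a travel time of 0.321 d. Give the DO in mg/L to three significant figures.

DO ≈ 3.69 mg/L

k_1 L₀/(k_2−k_1) = 0.177×53.3/(1.91−0.177) = 9.434/1.733 = 5.444 mg/L.
e^(−k_1 t) = e^(−0.177×0.3210) = 0.9448; e^(−k_2 t) = e^(−1.91×0.3210) = 0.5417.
D = 5.444 × (0.9448 − 0.5417) + 4.12 × 0.5417 = 2.194 + 2.232 = 4.426 mg/L.
DO = C_s − D = 8.12 − 4.426 = 3.694 mg/L.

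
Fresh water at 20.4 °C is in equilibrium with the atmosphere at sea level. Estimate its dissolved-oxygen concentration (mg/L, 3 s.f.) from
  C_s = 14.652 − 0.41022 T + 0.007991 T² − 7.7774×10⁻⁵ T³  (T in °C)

C_s = 14.652 − 0.41022×20.4 + 0.007991×20.4² − 7.7774×10⁻⁵×20.4³ = 8.949 mg/L.

C_s ≈ 8.95 mg/L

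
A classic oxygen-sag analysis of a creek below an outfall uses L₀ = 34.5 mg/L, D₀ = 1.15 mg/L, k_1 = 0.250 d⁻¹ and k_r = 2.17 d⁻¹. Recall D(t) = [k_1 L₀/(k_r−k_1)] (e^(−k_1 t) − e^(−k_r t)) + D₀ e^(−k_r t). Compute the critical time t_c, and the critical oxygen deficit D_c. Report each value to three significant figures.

With k_r/k_1 = 8.680 and 1 − D₀(k_r−k_1)/(k_1 L₀) = 0.7440,
t_c = ln(8.680 × 0.7440) / (2.17 − 0.250) = ln(6.458) / 1.920 = 1.865/1.920 = 0.9715 d.
L(t_c) = L₀ e^(−k_1 t_c) = 34.5 × 0.7844 = 27.06 mg/L, and at the critical point k_r D_c = k_1 L, so D_c = (0.250/2.17) × 27.06 = 3.118 mg/L.

t_c ≈ 0.972 d; D_c ≈ 3.12 mg/L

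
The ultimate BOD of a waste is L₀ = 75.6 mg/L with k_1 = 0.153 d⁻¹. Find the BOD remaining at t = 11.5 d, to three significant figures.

L ≈ 13.0 mg/L

L_t = L₀ e^(−k_1 t) = 75.6 × e^(−0.153×11.5) = 75.6 × 0.1721 = 13.01 mg/L.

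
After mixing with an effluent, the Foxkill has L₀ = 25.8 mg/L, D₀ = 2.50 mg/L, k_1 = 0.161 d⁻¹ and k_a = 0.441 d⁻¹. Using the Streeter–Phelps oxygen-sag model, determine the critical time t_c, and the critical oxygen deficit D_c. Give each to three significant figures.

t_c ≈ 2.94 d; D_c ≈ 5.87 mg/L

With k_a/k_1 = 2.739 and 1 − D₀(k_a−k_1)/(k_1 L₀) = 0.8315,
t_c = ln(2.739 × 0.8315) / (0.441 − 0.161) = ln(2.278) / 0.2800 = 0.8231/0.2800 = 2.940 d.
L(t_c) = L₀ e^(−k_1 t_c) = 25.8 × 0.6230 = 16.07 mg/L, and at the critical point k_a D_c = k_1 L, so D_c = (0.161/0.441) × 16.07 = 5.868 mg/L.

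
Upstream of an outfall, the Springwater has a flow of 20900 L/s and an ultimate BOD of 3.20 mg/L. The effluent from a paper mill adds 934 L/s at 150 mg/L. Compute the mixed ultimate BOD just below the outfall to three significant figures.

9.48 mg/L

Flow-weighted mixing: C = (Q_r C_r + Q_w C_w)/(Q_r + Q_w)
= (20900×3.20 + 934×150)/(20900 + 934) = 207000/21830 = 9.480 mg/L.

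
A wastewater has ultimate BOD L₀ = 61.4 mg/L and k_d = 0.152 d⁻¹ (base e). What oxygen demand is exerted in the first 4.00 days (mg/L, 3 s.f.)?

y ≈ 28.0 mg/L

y_t = L₀(1 − e^(−k_d t)) = 61.4 × (1 − e^(−0.152×4.00))
= 61.4 × (1 − 0.5444) = 61.4 × 0.4556 = 27.97 mg/L.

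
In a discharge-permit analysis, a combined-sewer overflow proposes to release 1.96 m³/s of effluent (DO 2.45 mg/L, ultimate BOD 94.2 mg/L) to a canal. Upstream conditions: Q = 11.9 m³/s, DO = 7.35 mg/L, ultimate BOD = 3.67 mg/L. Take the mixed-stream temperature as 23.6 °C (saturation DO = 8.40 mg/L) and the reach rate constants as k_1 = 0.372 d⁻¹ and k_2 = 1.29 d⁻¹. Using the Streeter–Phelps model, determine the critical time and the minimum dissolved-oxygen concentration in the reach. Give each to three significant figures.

Mixed DO = (11.9×7.35 + 1.96×2.45)/(11.9+1.96) = 92.27/13.86 = 6.657 mg/L.
Mixed L₀ = (11.9×3.67 + 1.96×94.2)/(13.86) = 228.3/13.86 = 16.47 mg/L.
Initial deficit D₀ = C_s − DO₀ = 8.40 − 6.657 = 1.743 mg/L.
t_c = (1/0.9180) ln[(1.29/0.372)(1 − 1.743×0.9180/(0.372×16.47))] = 1.089 × ln(2.562) = 1.025 d.
D_c = (0.372/1.29) × 16.47 × e^(−0.372×1.025) = 0.2884 × 16.47 × 0.6830 = 3.244 mg/L.
Minimum DO = 8.40 − 3.244 = 5.156 mg/L.

t_c ≈ 1.02 d; minimum DO ≈ 5.16 mg/L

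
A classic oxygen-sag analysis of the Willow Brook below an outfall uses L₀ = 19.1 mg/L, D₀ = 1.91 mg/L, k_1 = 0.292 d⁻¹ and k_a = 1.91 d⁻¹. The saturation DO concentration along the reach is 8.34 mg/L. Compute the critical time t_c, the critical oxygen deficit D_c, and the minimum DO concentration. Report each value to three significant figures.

t_c = [1/(k_a−k_1)] ln[(k_a/k_1)(1 − D₀(k_a−k_1)/(k_1 L₀))]
= [1/(1.91−0.292)] ln[(1.91/0.292)(1 − 1.91×1.618/(0.292×19.1))]
= (1/1.618) ln[6.541 × 0.4459] = 0.6180 × ln(2.917) = 0.6180 × 1.070 = 0.6616 d.
L(t_c) = L₀ e^(−k_1 t_c) = 19.1 × 0.8243 = 15.74 mg/L, and at the critical point k_a D_c = k_1 L, so D_c = (0.292/1.91) × 15.74 = 2.407 mg/L.
Minimum DO = C_s − D_c = 8.34 − 2.407 = 5.933 mg/L.

t_c ≈ 0.662 d; D_c ≈ 2.41 mg/L; min DO ≈ 5.93 mg/L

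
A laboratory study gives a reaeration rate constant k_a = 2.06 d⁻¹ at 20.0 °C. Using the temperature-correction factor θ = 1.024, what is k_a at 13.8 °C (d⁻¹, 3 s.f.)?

k_a(T₂) = k_a(T₁) · θ^(T₂−T₁) = 2.06 × 1.024^(13.8−20.0)
= 2.06 × 1.024^-6.20 = 2.06 × 0.8633 = 1.778 d⁻¹.

k_a ≈ 1.78 d⁻¹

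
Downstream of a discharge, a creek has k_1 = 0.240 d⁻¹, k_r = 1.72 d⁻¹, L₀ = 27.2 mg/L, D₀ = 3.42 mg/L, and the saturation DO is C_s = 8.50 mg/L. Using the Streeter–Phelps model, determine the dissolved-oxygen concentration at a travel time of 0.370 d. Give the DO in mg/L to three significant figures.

k_1 L₀/(k_r−k_1) = 0.240×27.2/(1.72−0.240) = 6.528/1.480 = 4.411 mg/L.
e^(−k_1 t) = e^(−0.240×0.3700) = 0.9150; e^(−k_r t) = e^(−1.72×0.3700) = 0.5292.
D = 4.411 × (0.9150 − 0.5292) + 3.42 × 0.5292 = 1.702 + 1.810 = 3.512 mg/L.
DO = C_s − D = 8.50 − 3.512 = 4.988 mg/L.

DO ≈ 4.99 mg/L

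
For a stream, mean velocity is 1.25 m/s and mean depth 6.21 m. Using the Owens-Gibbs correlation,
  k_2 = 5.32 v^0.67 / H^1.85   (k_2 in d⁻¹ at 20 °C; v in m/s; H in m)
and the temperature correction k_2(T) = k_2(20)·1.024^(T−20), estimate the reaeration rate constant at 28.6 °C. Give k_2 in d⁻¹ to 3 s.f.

k_2(20) = 5.32 × 1.25^0.67 / 6.21^1.85 = 5.32 × 1.161 / 29.32 = 0.2107 d⁻¹.
k_2(28.6) = 0.2107 × 1.024^(28.6−20) = 0.2107 × 1.226 = 0.2583 d⁻¹.

k_2 ≈ 0.258 d⁻¹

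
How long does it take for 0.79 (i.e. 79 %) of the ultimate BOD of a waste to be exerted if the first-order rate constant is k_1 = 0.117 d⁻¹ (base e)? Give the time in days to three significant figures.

t ≈ 13.3 d

y/L₀ = 1 − e^(−k_1 t) = 0.79 ⇒ e^(−k_1 t) = 0.210
t = −ln(0.210) / 0.117 = 1.561 / 0.117 = 13.34 d.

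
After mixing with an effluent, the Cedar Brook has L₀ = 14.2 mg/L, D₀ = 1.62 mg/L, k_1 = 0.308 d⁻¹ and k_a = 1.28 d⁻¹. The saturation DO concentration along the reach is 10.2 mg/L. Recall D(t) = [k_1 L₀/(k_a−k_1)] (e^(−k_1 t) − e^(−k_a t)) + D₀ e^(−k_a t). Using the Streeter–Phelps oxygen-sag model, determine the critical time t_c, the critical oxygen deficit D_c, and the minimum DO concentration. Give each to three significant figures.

t_c ≈ 1.01 d; D_c ≈ 2.51 mg/L; min DO ≈ 7.69 mg/L

t_c = [1/(k_a−k_1)] ln[(k_a/k_1)(1 − D₀(k_a−k_1)/(k_1 L₀))]
= [1/(1.28−0.308)] ln[(1.28/0.308)(1 − 1.62×0.9720/(0.308×14.2))]
= (1/0.9720) ln[4.156 × 0.6400] = 1.029 × ln(2.660) = 1.029 × 0.9782 = 1.006 d.
L(t_c) = L₀ e^(−k_1 t_c) = 14.2 × 0.7335 = 10.42 mg/L, and at the critical point k_a D_c = k_1 L, so D_c = (0.308/1.28) × 10.42 = 2.506 mg/L.
Minimum DO = C_s − D_c = 10.2 − 2.506 = 7.694 mg/L.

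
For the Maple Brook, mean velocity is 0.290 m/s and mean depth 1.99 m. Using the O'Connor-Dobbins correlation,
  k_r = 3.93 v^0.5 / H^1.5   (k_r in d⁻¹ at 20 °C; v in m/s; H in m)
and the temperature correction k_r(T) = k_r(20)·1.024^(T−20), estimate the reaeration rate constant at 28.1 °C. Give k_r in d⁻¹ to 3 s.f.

k_r ≈ 0.914 d⁻¹

k_r(20) = 3.93 × 0.290^0.5 / 1.99^1.5 = 3.93 × 0.5385 / 2.807 = 0.7539 d⁻¹.
k_r(28.1) = 0.7539 × 1.024^(28.1−20) = 0.7539 × 1.212 = 0.9136 d⁻¹.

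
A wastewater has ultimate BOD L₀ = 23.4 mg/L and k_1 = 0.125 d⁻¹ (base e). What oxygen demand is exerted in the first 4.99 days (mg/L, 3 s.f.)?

y ≈ 10.9 mg/L

y_t = L₀(1 − e^(−k_1 t)) = 23.4 × (1 − e^(−0.125×4.99))
= 23.4 × (1 − 0.5359) = 23.4 × 0.4641 = 10.86 mg/L.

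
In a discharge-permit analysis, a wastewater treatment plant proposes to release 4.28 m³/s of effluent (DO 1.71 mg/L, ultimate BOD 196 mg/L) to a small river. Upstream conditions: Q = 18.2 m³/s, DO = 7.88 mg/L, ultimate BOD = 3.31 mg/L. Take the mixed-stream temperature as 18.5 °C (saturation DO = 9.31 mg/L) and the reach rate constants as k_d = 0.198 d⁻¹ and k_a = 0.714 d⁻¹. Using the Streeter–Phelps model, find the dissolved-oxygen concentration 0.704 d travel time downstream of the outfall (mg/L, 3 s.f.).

DO ≈ 3.67 mg/L

Mixed DO = (18.2×7.88 + 4.28×1.71)/(18.2+4.28) = 150.7/22.48 = 6.705 mg/L.
Mixed L₀ = (18.2×3.31 + 4.28×196)/(22.48) = 899.1/22.48 = 40.00 mg/L.
Initial deficit D₀ = C_s − DO₀ = 9.31 − 6.705 = 2.605 mg/L.
D(0.704) = [0.198×40.00/(0.714−0.198)](e^(−0.198×0.704) − e^(−0.714×0.704)) + 2.605 e^(−0.714×0.704)
= 15.35 × (0.8699 − 0.6049) + 2.605 × 0.6049 = 5.642 mg/L.
DO = 9.31 − 5.642 = 3.668 mg/L.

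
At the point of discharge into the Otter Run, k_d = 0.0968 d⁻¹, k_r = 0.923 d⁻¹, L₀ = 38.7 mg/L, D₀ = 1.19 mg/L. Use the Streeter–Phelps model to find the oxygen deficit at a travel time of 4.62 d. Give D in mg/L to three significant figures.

k_d L₀/(k_r−k_d) = 0.0968×38.7/(0.923−0.0968) = 3.746/0.8262 = 4.534 mg/L.
e^(−k_d t) = e^(−0.0968×4.620) = 0.6394; e^(−k_r t) = e^(−0.923×4.620) = 0.01406.
D = 4.534 × (0.6394 − 0.01406) + 1.19 × 0.01406 = 2.835 + 0.01673 = 2.852 mg/L.

D ≈ 2.85 mg/L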